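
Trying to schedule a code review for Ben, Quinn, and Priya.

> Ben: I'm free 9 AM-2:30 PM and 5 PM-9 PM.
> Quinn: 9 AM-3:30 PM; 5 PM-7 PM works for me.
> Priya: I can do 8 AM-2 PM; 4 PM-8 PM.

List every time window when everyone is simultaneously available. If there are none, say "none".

Ben ∩ Quinn: 09:00-14:30, 17:00-19:00.
Ben ∩ Quinn ∩ Priya: 09:00-14:00, 17:00-19:00.

09:00-14:00, 17:00-19:00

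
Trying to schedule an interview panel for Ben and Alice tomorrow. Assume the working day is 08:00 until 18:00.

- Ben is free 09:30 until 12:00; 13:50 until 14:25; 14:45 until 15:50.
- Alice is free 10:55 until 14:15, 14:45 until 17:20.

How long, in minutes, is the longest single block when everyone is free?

65

Ben ∩ Alice: 10:55-12:00, 13:50-14:15, 14:45-15:50.
The longest is 10:55-12:00 at 65 minutes.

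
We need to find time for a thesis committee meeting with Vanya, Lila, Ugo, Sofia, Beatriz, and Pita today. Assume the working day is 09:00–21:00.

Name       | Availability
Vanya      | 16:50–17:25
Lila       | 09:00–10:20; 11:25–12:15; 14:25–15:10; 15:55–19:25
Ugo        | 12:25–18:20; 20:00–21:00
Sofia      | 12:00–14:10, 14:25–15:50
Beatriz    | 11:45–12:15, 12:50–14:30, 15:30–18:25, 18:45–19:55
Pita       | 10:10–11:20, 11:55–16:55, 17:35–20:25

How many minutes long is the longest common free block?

0

Vanya ∩ Lila: 16:50-17:25.
Vanya ∩ Lila ∩ Ugo: 16:50-17:25.
Vanya ∩ Lila ∩ Ugo ∩ Sofia: ∅.
Vanya ∩ Lila ∩ Ugo ∩ Sofia ∩ Beatriz: ∅.
Vanya ∩ Lila ∩ Ugo ∩ Sofia ∩ Beatriz ∩ Pita: ∅.
There is no time when everyone is free.
No common window exists, so the longest block is 0 minutes.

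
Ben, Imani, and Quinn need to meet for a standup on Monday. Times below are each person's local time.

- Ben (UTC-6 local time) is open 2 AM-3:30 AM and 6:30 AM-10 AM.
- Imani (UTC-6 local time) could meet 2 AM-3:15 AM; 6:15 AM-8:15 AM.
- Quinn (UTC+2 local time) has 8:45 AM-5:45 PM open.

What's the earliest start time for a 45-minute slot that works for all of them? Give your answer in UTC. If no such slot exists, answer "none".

Ben in UTC: 08:00-09:30, 12:30-16:00 (add 6h to convert from UTC-6).
Imani in UTC: 08:00-09:15, 12:15-14:15 (add 6h to convert from UTC-6).
Quinn in UTC: 06:45-15:45 (subtract 2h to convert from UTC+2).
Ben ∩ Imani: 08:00-09:15, 12:30-14:15.
Ben ∩ Imani ∩ Quinn: 08:00-09:15, 12:30-14:15.
The first common window of at least 45 minutes is 08:00-09:15, so the earliest start is 08:00.

08:00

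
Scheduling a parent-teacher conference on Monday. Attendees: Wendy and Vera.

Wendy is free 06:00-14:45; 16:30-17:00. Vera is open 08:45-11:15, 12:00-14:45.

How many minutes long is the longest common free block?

165

Wendy ∩ Vera: 08:45-11:15, 12:00-14:45.
So the common availability across everyone is 08:45-11:15, 12:00-14:45.
The longest is 12:00-14:45 at 165 minutes.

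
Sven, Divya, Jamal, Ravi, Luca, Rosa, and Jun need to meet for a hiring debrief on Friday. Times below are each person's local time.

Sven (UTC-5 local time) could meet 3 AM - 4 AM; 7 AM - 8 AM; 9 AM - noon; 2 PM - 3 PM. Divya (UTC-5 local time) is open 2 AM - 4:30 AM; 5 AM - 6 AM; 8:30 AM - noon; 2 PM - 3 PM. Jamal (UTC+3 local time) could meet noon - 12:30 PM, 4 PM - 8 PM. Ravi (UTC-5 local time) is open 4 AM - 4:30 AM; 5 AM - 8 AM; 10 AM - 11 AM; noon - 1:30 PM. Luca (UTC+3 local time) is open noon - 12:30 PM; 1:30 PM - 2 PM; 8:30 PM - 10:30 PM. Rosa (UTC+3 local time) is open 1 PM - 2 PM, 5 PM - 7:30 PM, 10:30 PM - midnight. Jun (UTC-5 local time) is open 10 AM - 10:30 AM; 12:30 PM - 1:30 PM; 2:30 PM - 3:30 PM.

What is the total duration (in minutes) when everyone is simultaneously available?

0

Sven in UTC: 08:00-09:00, 12:00-13:00, 14:00-17:00, 19:00-20:00 (add 5h to convert from UTC-5).
Divya in UTC: 07:00-09:30, 10:00-11:00, 13:30-17:00, 19:00-20:00 (add 5h to convert from UTC-5).
Jamal in UTC: 09:00-09:30, 13:00-17:00 (subtract 3h to convert from UTC+3).
Ravi in UTC: 09:00-09:30, 10:00-13:00, 15:00-16:00, 17:00-18:30 (add 5h to convert from UTC-5).
Luca in UTC: 09:00-09:30, 10:30-11:00, 17:30-19:30 (subtract 3h to convert from UTC+3).
Rosa in UTC: 10:00-11:00, 14:00-16:30, 19:30-21:00 (subtract 3h to convert from UTC+3).
Jun in UTC: 15:00-15:30, 17:30-18:30, 19:30-20:30 (add 5h to convert from UTC-5).
Sven ∩ Divya: 08:00-09:00, 14:00-17:00, 19:00-20:00.
Sven ∩ Divya ∩ Jamal: 14:00-17:00.
Sven ∩ Divya ∩ Jamal ∩ Ravi: 15:00-16:00.
Sven ∩ Divya ∩ Jamal ∩ Ravi ∩ Luca: ∅.
Sven ∩ Divya ∩ Jamal ∩ Ravi ∩ Luca ∩ Rosa: ∅.
Sven ∩ Divya ∩ Jamal ∩ Ravi ∩ Luca ∩ Rosa ∩ Jun: ∅.
There is no time when everyone is free.
There is no common window, so the total is 0 minutes.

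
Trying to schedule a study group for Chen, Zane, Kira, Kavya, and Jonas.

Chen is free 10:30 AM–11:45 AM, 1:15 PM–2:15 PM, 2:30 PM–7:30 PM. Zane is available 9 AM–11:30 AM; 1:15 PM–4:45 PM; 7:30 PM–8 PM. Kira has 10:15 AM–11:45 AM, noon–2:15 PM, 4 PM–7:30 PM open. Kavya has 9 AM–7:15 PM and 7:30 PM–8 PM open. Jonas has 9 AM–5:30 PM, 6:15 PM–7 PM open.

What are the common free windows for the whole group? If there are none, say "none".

Chen ∩ Zane: 10:30-11:30, 13:15-14:15, 14:30-16:45.
Chen ∩ Zane ∩ Kira: 10:30-11:30, 13:15-14:15, 16:00-16:45.
Chen ∩ Zane ∩ Kira ∩ Kavya: 10:30-11:30, 13:15-14:15, 16:00-16:45.
Chen ∩ Zane ∩ Kira ∩ Kavya ∩ Jonas: 10:30-11:30, 13:15-14:15, 16:00-16:45.
So the common availability across everyone is 10:30-11:30, 13:15-14:15, 16:00-16:45.

10:30-11:30, 13:15-14:15, 16:00-16:45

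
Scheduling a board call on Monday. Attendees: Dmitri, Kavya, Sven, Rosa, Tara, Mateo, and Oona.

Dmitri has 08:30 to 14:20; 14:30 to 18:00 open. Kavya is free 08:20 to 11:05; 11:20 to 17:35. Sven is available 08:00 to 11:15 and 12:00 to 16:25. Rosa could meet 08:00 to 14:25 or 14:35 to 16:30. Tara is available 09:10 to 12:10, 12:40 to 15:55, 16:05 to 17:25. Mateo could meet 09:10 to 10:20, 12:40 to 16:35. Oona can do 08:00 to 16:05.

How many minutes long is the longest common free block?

Dmitri ∩ Kavya: 08:30-11:05, 11:20-14:20, 14:30-17:35.
Dmitri ∩ Kavya ∩ Sven: 08:30-11:05, 12:00-14:20, 14:30-16:25.
Dmitri ∩ Kavya ∩ Sven ∩ Rosa: 08:30-11:05, 12:00-14:20, 14:35-16:25.
Dmitri ∩ Kavya ∩ Sven ∩ Rosa ∩ Tara: 09:10-11:05, 12:00-12:10, 12:40-14:20, 14:35-15:55, 16:05-16:25.
Dmitri ∩ Kavya ∩ Sven ∩ Rosa ∩ Tara ∩ Mateo: 09:10-10:20, 12:40-14:20, 14:35-15:55, 16:05-16:25.
Dmitri ∩ Kavya ∩ Sven ∩ Rosa ∩ Tara ∩ Mateo ∩ Oona: 09:10-10:20, 12:40-14:20, 14:35-15:55.
The longest is 12:40-14:20 at 100 minutes.

100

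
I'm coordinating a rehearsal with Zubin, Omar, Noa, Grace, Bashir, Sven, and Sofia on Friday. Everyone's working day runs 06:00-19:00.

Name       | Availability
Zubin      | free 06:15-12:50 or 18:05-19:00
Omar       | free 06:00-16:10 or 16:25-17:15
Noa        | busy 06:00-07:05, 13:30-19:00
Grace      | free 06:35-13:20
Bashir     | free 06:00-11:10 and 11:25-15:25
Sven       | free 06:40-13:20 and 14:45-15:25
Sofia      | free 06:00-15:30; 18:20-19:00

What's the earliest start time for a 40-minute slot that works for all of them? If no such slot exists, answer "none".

Zubin free: 06:15-12:50, 18:05-19:00.
Omar free: 06:00-16:10, 16:25-17:15.
Noa free: 07:05-13:30 (invert busy blocks within the working day).
Grace free: 06:35-13:20.
Bashir free: 06:00-11:10, 11:25-15:25.
Sven free: 06:40-13:20, 14:45-15:25.
Sofia free: 06:00-15:30, 18:20-19:00.
Zubin ∩ Omar: 06:15-12:50.
Zubin ∩ Omar ∩ Noa: 07:05-12:50.
Zubin ∩ Omar ∩ Noa ∩ Grace: 07:05-12:50.
Zubin ∩ Omar ∩ Noa ∩ Grace ∩ Bashir: 07:05-11:10, 11:25-12:50.
Zubin ∩ Omar ∩ Noa ∩ Grace ∩ Bashir ∩ Sven: 07:05-11:10, 11:25-12:50.
Zubin ∩ Omar ∩ Noa ∩ Grace ∩ Bashir ∩ Sven ∩ Sofia: 07:05-11:10, 11:25-12:50.
So the common availability across everyone is 07:05-11:10, 11:25-12:50.
The first common window of at least 40 minutes is 07:05-11:10, so the earliest start is 07:05.

07:05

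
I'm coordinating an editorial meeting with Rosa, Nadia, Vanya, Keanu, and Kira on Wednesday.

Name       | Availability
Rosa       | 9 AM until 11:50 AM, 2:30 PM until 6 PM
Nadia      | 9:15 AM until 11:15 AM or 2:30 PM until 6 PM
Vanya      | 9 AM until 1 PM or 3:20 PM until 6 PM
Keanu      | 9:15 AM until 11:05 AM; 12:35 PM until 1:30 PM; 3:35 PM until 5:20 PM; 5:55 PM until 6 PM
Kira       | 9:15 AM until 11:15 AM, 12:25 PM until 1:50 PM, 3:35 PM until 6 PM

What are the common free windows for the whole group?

Rosa ∩ Nadia: 09:15-11:15, 14:30-18:00.
Rosa ∩ Nadia ∩ Vanya: 09:15-11:15, 15:20-18:00.
Rosa ∩ Nadia ∩ Vanya ∩ Keanu: 09:15-11:05, 15:35-17:20, 17:55-18:00.
Rosa ∩ Nadia ∩ Vanya ∩ Keanu ∩ Kira: 09:15-11:05, 15:35-17:20, 17:55-18:00.
So the common availability across everyone is 09:15-11:05, 15:35-17:20, 17:55-18:00.

09:15-11:05, 15:35-17:20, 17:55-18:00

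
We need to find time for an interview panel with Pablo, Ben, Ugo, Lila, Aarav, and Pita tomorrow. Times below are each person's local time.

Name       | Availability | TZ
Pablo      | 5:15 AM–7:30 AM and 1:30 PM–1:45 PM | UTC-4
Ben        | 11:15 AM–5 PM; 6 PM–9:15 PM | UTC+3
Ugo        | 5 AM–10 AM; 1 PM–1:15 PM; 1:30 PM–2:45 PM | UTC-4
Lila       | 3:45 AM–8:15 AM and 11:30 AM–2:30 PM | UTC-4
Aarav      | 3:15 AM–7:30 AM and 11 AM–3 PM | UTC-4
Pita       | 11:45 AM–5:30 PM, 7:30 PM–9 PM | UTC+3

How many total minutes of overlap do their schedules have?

150

Pablo in UTC: 09:15-11:30, 17:30-17:45 (add 4h to convert from UTC-4).
Ben in UTC: 08:15-14:00, 15:00-18:15 (subtract 3h to convert from UTC+3).
Ugo in UTC: 09:00-14:00, 17:00-17:15, 17:30-18:45 (add 4h to convert from UTC-4).
Lila in UTC: 07:45-12:15, 15:30-18:30 (add 4h to convert from UTC-4).
Aarav in UTC: 07:15-11:30, 15:00-19:00 (add 4h to convert from UTC-4).
Pita in UTC: 08:45-14:30, 16:30-18:00 (subtract 3h to convert from UTC+3).
Pablo ∩ Ben: 09:15-11:30, 17:30-17:45.
Pablo ∩ Ben ∩ Ugo: 09:15-11:30, 17:30-17:45.
Pablo ∩ Ben ∩ Ugo ∩ Lila: 09:15-11:30, 17:30-17:45.
Pablo ∩ Ben ∩ Ugo ∩ Lila ∩ Aarav: 09:15-11:30, 17:30-17:45.
Pablo ∩ Ben ∩ Ugo ∩ Lila ∩ Aarav ∩ Pita: 09:15-11:30, 17:30-17:45.
Summing the common windows: 135 + 15 = 150 minutes.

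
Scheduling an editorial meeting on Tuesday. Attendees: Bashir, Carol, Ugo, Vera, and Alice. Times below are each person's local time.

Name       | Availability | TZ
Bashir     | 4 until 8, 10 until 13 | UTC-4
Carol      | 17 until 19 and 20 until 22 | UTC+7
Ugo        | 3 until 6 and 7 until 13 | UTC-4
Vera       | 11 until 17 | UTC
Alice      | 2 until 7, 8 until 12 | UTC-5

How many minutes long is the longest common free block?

Bashir in UTC: 08:00-12:00, 14:00-17:00 (add 4h to convert from UTC-4).
Carol in UTC: 10:00-12:00, 13:00-15:00 (subtract 7h to convert from UTC+7).
Ugo in UTC: 07:00-10:00, 11:00-17:00 (add 4h to convert from UTC-4).
Vera in UTC: 11:00-17:00.
Alice in UTC: 07:00-12:00, 13:00-17:00 (add 5h to convert from UTC-5).
Bashir ∩ Carol: 10:00-12:00, 14:00-15:00.
Bashir ∩ Carol ∩ Ugo: 11:00-12:00, 14:00-15:00.
Bashir ∩ Carol ∩ Ugo ∩ Vera: 11:00-12:00, 14:00-15:00.
Bashir ∩ Carol ∩ Ugo ∩ Vera ∩ Alice: 11:00-12:00, 14:00-15:00.
The longest is 11:00-12:00 at 60 minutes.

60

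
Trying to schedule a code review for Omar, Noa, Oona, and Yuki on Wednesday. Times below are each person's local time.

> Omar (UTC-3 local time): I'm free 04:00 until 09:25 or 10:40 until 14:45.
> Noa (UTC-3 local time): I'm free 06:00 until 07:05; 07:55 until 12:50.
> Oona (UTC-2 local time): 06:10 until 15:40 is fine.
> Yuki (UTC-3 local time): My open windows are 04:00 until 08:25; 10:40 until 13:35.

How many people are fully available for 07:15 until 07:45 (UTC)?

Omar in UTC: 07:00-12:25, 13:40-17:45 (add 3h to convert from UTC-3).
Noa in UTC: 09:00-10:05, 10:55-15:50 (add 3h to convert from UTC-3).
Oona in UTC: 08:10-17:40 (add 2h to convert from UTC-2).
Yuki in UTC: 07:00-11:25, 13:40-16:35 (add 3h to convert from UTC-3).
Omar and Yuki can make the full 07:15-07:45 slot — that's 2.

2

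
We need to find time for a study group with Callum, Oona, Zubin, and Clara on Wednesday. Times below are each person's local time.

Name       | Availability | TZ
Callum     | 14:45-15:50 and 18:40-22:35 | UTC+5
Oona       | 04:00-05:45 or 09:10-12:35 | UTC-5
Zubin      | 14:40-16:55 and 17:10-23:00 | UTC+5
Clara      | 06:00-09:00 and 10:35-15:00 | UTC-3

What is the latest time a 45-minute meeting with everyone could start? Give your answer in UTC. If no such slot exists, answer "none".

16:50

Callum in UTC: 09:45-10:50, 13:40-17:35 (subtract 5h to convert from UTC+5).
Oona in UTC: 09:00-10:45, 14:10-17:35 (add 5h to convert from UTC-5).
Zubin in UTC: 09:40-11:55, 12:10-18:00 (subtract 5h to convert from UTC+5).
Clara in UTC: 09:00-12:00, 13:35-18:00 (add 3h to convert from UTC-3).
Callum ∩ Oona: 09:45-10:45, 14:10-17:35.
Callum ∩ Oona ∩ Zubin: 09:45-10:45, 14:10-17:35.
Callum ∩ Oona ∩ Zubin ∩ Clara: 09:45-10:45, 14:10-17:35.
The last common window of at least 45 minutes is 14:10-17:35; a 45-minute meeting can start as late as 16:50 and still end by 17:35.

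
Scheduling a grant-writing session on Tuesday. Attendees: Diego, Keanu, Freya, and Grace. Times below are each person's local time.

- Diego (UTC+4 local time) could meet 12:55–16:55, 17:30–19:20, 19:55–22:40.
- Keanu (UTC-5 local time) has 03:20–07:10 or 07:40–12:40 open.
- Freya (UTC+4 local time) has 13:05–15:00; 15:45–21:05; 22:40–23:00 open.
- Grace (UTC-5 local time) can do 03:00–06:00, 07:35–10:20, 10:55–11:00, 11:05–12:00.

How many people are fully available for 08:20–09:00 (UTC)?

Diego in UTC: 08:55-12:55, 13:30-15:20, 15:55-18:40 (subtract 4h to convert from UTC+4).
Keanu in UTC: 08:20-12:10, 12:40-17:40 (add 5h to convert from UTC-5).
Freya in UTC: 09:05-11:00, 11:45-17:05, 18:40-19:00 (subtract 4h to convert from UTC+4).
Grace in UTC: 08:00-11:00, 12:35-15:20, 15:55-16:00, 16:05-17:00 (add 5h to convert from UTC-5).
Keanu and Grace can make the full 08:20-09:00 slot — that's 2.

2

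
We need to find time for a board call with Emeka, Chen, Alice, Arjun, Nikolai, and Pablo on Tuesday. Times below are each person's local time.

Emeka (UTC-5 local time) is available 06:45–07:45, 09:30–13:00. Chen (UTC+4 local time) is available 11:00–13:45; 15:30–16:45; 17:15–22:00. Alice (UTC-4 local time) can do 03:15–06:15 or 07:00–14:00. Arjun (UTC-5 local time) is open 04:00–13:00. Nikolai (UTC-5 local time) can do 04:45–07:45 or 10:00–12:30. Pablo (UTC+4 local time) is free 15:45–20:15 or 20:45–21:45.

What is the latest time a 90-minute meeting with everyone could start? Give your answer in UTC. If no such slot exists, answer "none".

Emeka in UTC: 11:45-12:45, 14:30-18:00 (add 5h to convert from UTC-5).
Chen in UTC: 07:00-09:45, 11:30-12:45, 13:15-18:00 (subtract 4h to convert from UTC+4).
Alice in UTC: 07:15-10:15, 11:00-18:00 (add 4h to convert from UTC-4).
Arjun in UTC: 09:00-18:00 (add 5h to convert from UTC-5).
Nikolai in UTC: 09:45-12:45, 15:00-17:30 (add 5h to convert from UTC-5).
Pablo in UTC: 11:45-16:15, 16:45-17:45 (subtract 4h to convert from UTC+4).
Emeka ∩ Chen: 11:45-12:45, 14:30-18:00.
Emeka ∩ Chen ∩ Alice: 11:45-12:45, 14:30-18:00.
Emeka ∩ Chen ∩ Alice ∩ Arjun: 11:45-12:45, 14:30-18:00.
Emeka ∩ Chen ∩ Alice ∩ Arjun ∩ Nikolai: 11:45-12:45, 15:00-17:30.
Emeka ∩ Chen ∩ Alice ∩ Arjun ∩ Nikolai ∩ Pablo: 11:45-12:45, 15:00-16:15, 16:45-17:30.
So the common availability across everyone is 11:45-12:45, 15:00-16:15, 16:45-17:30.
No common window is at least 90 minutes long.

none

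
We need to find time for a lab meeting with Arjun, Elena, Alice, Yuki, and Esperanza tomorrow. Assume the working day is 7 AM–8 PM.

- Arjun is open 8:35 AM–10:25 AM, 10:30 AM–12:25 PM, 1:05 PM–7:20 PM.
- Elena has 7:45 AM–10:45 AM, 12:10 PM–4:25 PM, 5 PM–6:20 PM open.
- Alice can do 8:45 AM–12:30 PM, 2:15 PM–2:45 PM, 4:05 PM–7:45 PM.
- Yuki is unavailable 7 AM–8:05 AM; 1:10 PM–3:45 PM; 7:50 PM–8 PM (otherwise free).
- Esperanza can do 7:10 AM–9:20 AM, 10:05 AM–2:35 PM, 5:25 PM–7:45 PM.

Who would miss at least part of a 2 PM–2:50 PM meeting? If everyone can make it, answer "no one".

Arjun free: 08:35-10:25, 10:30-12:25, 13:05-19:20.
Elena free: 07:45-10:45, 12:10-16:25, 17:00-18:20.
Alice free: 08:45-12:30, 14:15-14:45, 16:05-19:45.
Yuki free: 08:05-13:10, 15:45-19:50 (invert busy blocks within the working day).
Esperanza free: 07:10-09:20, 10:05-14:35, 17:25-19:45.
Arjun: free for 14:00-14:50. Elena: free for 14:00-14:50. Alice: not fully free for 14:00-14:50. Yuki: not fully free for 14:00-14:50. Esperanza: not fully free for 14:00-14:50.

Alice, Esperanza, Yuki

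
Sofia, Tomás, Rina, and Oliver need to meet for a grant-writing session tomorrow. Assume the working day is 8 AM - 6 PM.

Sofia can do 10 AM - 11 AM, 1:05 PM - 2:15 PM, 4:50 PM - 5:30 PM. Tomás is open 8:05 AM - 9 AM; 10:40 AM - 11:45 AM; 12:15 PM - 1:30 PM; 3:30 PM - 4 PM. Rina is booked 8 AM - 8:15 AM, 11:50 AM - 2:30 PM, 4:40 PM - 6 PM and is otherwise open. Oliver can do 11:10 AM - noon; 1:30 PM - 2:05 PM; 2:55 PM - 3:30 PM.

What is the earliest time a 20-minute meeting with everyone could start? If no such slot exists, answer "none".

Sofia free: 10:00-11:00, 13:05-14:15, 16:50-17:30.
Tomás free: 08:05-09:00, 10:40-11:45, 12:15-13:30, 15:30-16:00.
Rina free: 08:15-11:50, 14:30-16:40 (invert busy blocks within the working day).
Oliver free: 11:10-12:00, 13:30-14:05, 14:55-15:30.
Sofia ∩ Tomás: 10:40-11:00, 13:05-13:30.
Sofia ∩ Tomás ∩ Rina: 10:40-11:00.
Sofia ∩ Tomás ∩ Rina ∩ Oliver: ∅.
There is no time when everyone is free.
No common window is at least 20 minutes long.

none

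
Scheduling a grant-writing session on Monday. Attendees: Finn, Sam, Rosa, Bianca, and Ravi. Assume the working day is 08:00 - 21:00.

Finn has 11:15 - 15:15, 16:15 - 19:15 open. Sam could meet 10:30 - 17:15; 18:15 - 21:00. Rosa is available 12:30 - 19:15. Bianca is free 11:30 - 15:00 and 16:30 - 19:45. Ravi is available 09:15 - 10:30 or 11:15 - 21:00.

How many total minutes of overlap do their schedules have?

Finn ∩ Sam: 11:15-15:15, 16:15-17:15, 18:15-19:15.
Finn ∩ Sam ∩ Rosa: 12:30-15:15, 16:15-17:15, 18:15-19:15.
Finn ∩ Sam ∩ Rosa ∩ Bianca: 12:30-15:00, 16:30-17:15, 18:15-19:15.
Finn ∩ Sam ∩ Rosa ∩ Bianca ∩ Ravi: 12:30-15:00, 16:30-17:15, 18:15-19:15.
So the common availability across everyone is 12:30-15:00, 16:30-17:15, 18:15-19:15.
Summing the common windows: 150 + 45 + 60 = 255 minutes.

255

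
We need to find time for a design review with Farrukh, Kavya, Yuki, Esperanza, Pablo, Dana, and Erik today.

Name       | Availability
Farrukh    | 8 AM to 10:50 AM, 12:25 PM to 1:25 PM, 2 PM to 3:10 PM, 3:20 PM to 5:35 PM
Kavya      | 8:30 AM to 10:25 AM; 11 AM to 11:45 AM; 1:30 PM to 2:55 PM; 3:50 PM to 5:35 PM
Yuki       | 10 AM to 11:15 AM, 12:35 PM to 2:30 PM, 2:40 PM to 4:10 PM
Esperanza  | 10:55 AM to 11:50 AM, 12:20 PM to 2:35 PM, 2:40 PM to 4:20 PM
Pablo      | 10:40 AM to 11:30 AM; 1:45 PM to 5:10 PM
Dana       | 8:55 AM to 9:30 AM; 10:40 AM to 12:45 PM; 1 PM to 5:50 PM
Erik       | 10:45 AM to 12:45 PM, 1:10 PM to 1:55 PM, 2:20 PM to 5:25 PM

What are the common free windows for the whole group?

Farrukh ∩ Kavya: 08:30-10:25, 14:00-14:55, 15:50-17:35.
Farrukh ∩ Kavya ∩ Yuki: 10:00-10:25, 14:00-14:30, 14:40-14:55, 15:50-16:10.
Farrukh ∩ Kavya ∩ Yuki ∩ Esperanza: 14:00-14:30, 14:40-14:55, 15:50-16:10.
Farrukh ∩ Kavya ∩ Yuki ∩ Esperanza ∩ Pablo: 14:00-14:30, 14:40-14:55, 15:50-16:10.
Farrukh ∩ Kavya ∩ Yuki ∩ Esperanza ∩ Pablo ∩ Dana: 14:00-14:30, 14:40-14:55, 15:50-16:10.
Farrukh ∩ Kavya ∩ Yuki ∩ Esperanza ∩ Pablo ∩ Dana ∩ Erik: 14:20-14:30, 14:40-14:55, 15:50-16:10.

14:20-14:30, 14:40-14:55, 15:50-16:10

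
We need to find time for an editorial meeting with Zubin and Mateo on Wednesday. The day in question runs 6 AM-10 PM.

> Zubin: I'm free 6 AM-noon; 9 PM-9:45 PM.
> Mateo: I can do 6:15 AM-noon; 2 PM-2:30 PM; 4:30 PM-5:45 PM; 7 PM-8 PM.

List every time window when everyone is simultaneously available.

Zubin ∩ Mateo: 06:15-12:00.
Those are the intersection windows.

06:15-12:00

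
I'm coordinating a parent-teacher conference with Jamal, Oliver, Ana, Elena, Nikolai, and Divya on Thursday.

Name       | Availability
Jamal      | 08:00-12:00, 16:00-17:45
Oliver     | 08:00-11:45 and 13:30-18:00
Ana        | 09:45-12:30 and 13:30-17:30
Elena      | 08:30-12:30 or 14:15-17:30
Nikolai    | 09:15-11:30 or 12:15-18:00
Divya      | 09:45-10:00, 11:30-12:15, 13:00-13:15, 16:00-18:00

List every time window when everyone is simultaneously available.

09:45-10:00, 16:00-17:30

Jamal ∩ Oliver: 08:00-11:45, 16:00-17:45.
Jamal ∩ Oliver ∩ Ana: 09:45-11:45, 16:00-17:30.
Jamal ∩ Oliver ∩ Ana ∩ Elena: 09:45-11:45, 16:00-17:30.
Jamal ∩ Oliver ∩ Ana ∩ Elena ∩ Nikolai: 09:45-11:30, 16:00-17:30.
Jamal ∩ Oliver ∩ Ana ∩ Elena ∩ Nikolai ∩ Divya: 09:45-10:00, 16:00-17:30.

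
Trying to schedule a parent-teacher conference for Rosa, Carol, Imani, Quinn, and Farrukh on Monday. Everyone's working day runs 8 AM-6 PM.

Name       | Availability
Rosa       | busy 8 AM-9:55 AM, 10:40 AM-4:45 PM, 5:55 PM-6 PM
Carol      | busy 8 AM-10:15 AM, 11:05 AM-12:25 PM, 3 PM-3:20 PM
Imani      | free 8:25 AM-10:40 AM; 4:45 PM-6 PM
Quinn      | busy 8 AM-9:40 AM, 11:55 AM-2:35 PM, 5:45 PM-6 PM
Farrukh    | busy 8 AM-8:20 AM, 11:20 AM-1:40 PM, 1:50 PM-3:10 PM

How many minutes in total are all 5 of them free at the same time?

Rosa free: 09:55-10:40, 16:45-17:55 (invert busy blocks within the working day).
Carol free: 10:15-11:05, 12:25-15:00, 15:20-18:00 (invert busy blocks within the working day).
Imani free: 08:25-10:40, 16:45-18:00.
Quinn free: 09:40-11:55, 14:35-17:45 (invert busy blocks within the working day).
Farrukh free: 08:20-11:20, 13:40-13:50, 15:10-18:00 (invert busy blocks within the working day).
Rosa ∩ Carol: 10:15-10:40, 16:45-17:55.
Rosa ∩ Carol ∩ Imani: 10:15-10:40, 16:45-17:55.
Rosa ∩ Carol ∩ Imani ∩ Quinn: 10:15-10:40, 16:45-17:45.
Rosa ∩ Carol ∩ Imani ∩ Quinn ∩ Farrukh: 10:15-10:40, 16:45-17:45.
So the common availability across everyone is 10:15-10:40, 16:45-17:45.
Summing the common windows: 25 + 60 = 85 minutes.

85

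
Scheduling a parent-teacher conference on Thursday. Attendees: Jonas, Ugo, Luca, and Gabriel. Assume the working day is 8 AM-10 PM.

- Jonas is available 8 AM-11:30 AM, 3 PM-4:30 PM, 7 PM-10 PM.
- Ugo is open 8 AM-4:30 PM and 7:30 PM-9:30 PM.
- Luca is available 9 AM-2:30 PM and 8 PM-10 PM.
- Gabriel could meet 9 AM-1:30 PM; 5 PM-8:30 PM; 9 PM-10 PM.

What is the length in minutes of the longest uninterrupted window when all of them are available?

Jonas ∩ Ugo: 08:00-11:30, 15:00-16:30, 19:30-21:30.
Jonas ∩ Ugo ∩ Luca: 09:00-11:30, 20:00-21:30.
Jonas ∩ Ugo ∩ Luca ∩ Gabriel: 09:00-11:30, 20:00-20:30, 21:00-21:30.
The longest is 09:00-11:30 at 150 minutes.

150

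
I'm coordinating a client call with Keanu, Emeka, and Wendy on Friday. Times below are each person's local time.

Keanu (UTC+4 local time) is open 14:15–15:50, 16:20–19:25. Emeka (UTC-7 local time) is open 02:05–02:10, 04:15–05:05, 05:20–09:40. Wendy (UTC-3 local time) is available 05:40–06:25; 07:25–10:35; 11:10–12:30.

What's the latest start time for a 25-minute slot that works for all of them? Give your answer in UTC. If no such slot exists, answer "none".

15:00

Keanu in UTC: 10:15-11:50, 12:20-15:25 (subtract 4h to convert from UTC+4).
Emeka in UTC: 09:05-09:10, 11:15-12:05, 12:20-16:40 (add 7h to convert from UTC-7).
Wendy in UTC: 08:40-09:25, 10:25-13:35, 14:10-15:30 (add 3h to convert from UTC-3).
Keanu ∩ Emeka: 11:15-11:50, 12:20-15:25.
Keanu ∩ Emeka ∩ Wendy: 11:15-11:50, 12:20-13:35, 14:10-15:25.
The last common window of at least 25 minutes is 14:10-15:25; a 25-minute meeting can start as late as 15:00 and still end by 15:25.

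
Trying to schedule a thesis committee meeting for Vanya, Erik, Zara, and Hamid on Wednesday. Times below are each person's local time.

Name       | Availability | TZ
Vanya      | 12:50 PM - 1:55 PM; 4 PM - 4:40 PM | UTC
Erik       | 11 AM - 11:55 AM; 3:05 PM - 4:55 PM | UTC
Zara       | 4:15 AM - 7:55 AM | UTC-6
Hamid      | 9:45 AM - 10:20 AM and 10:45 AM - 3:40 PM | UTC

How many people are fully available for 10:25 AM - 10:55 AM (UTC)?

Vanya in UTC: 12:50-13:55, 16:00-16:40.
Erik in UTC: 11:00-11:55, 15:05-16:55.
Zara in UTC: 10:15-13:55 (add 6h to convert from UTC-6).
Hamid in UTC: 09:45-10:20, 10:45-15:40.
Zara can make the full 10:25-10:55 slot — that's 1.

1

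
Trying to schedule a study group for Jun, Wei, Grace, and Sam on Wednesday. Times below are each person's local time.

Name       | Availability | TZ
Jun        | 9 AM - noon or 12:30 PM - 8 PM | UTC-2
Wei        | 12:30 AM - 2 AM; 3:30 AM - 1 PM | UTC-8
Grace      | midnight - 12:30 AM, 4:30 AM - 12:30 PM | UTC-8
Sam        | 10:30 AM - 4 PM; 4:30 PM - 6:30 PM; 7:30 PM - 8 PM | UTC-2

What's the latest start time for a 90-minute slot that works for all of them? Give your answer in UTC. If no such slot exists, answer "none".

19:00

Jun in UTC: 11:00-14:00, 14:30-22:00 (add 2h to convert from UTC-2).
Wei in UTC: 08:30-10:00, 11:30-21:00 (add 8h to convert from UTC-8).
Grace in UTC: 08:00-08:30, 12:30-20:30 (add 8h to convert from UTC-8).
Sam in UTC: 12:30-18:00, 18:30-20:30, 21:30-22:00 (add 2h to convert from UTC-2).
Jun ∩ Wei: 11:30-14:00, 14:30-21:00.
Jun ∩ Wei ∩ Grace: 12:30-14:00, 14:30-20:30.
Jun ∩ Wei ∩ Grace ∩ Sam: 12:30-14:00, 14:30-18:00, 18:30-20:30.
The last common window of at least 90 minutes is 18:30-20:30; a 90-minute meeting can start as late as 19:00 and still end by 20:30.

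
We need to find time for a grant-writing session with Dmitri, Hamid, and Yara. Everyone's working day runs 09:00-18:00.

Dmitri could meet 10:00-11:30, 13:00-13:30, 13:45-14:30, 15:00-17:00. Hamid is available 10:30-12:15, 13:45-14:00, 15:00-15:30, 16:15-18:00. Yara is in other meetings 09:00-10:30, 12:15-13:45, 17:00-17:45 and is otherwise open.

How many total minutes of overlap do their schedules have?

150

Dmitri free: 10:00-11:30, 13:00-13:30, 13:45-14:30, 15:00-17:00.
Hamid free: 10:30-12:15, 13:45-14:00, 15:00-15:30, 16:15-18:00.
Yara free: 10:30-12:15, 13:45-17:00, 17:45-18:00 (invert busy blocks within the working day).
Dmitri ∩ Hamid: 10:30-11:30, 13:45-14:00, 15:00-15:30, 16:15-17:00.
Dmitri ∩ Hamid ∩ Yara: 10:30-11:30, 13:45-14:00, 15:00-15:30, 16:15-17:00.
Summing the common windows: 60 + 15 + 30 + 45 = 150 minutes.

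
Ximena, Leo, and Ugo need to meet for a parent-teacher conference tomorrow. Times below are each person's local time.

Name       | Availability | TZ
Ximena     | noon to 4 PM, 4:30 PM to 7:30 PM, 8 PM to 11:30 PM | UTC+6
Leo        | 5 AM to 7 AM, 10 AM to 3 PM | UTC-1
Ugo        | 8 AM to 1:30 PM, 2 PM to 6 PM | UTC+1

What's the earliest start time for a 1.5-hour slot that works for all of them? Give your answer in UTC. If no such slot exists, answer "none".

11:00

Ximena in UTC: 06:00-10:00, 10:30-13:30, 14:00-17:30 (subtract 6h to convert from UTC+6).
Leo in UTC: 06:00-08:00, 11:00-16:00 (add 1h to convert from UTC-1).
Ugo in UTC: 07:00-12:30, 13:00-17:00 (subtract 1h to convert from UTC+1).
Ximena ∩ Leo: 06:00-08:00, 11:00-13:30, 14:00-16:00.
Ximena ∩ Leo ∩ Ugo: 07:00-08:00, 11:00-12:30, 13:00-13:30, 14:00-16:00.
Those are the intersection windows.
The first common window of at least 90 minutes is 11:00-12:30, so the earliest start is 11:00.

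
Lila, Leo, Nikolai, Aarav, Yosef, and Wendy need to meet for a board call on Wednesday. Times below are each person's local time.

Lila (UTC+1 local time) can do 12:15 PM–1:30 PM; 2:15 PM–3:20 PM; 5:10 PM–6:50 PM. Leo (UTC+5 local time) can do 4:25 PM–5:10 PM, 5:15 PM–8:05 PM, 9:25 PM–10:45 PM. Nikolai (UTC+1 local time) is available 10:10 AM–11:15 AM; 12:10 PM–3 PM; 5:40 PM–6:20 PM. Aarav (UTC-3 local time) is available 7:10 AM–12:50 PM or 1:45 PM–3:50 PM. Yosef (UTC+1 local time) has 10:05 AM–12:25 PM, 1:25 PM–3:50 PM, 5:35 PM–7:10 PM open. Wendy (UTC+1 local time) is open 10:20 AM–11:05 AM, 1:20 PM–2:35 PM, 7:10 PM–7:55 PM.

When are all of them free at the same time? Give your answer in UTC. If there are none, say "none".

12:25-12:30, 13:15-13:35

Lila in UTC: 11:15-12:30, 13:15-14:20, 16:10-17:50 (subtract 1h to convert from UTC+1).
Leo in UTC: 11:25-12:10, 12:15-15:05, 16:25-17:45 (subtract 5h to convert from UTC+5).
Nikolai in UTC: 09:10-10:15, 11:10-14:00, 16:40-17:20 (subtract 1h to convert from UTC+1).
Aarav in UTC: 10:10-15:50, 16:45-18:50 (add 3h to convert from UTC-3).
Yosef in UTC: 09:05-11:25, 12:25-14:50, 16:35-18:10 (subtract 1h to convert from UTC+1).
Wendy in UTC: 09:20-10:05, 12:20-13:35, 18:10-18:55 (subtract 1h to convert from UTC+1).
Lila ∩ Leo: 11:25-12:10, 12:15-12:30, 13:15-14:20, 16:25-17:45.
Lila ∩ Leo ∩ Nikolai: 11:25-12:10, 12:15-12:30, 13:15-14:00, 16:40-17:20.
Lila ∩ Leo ∩ Nikolai ∩ Aarav: 11:25-12:10, 12:15-12:30, 13:15-14:00, 16:45-17:20.
Lila ∩ Leo ∩ Nikolai ∩ Aarav ∩ Yosef: 12:25-12:30, 13:15-14:00, 16:45-17:20.
Lila ∩ Leo ∩ Nikolai ∩ Aarav ∩ Yosef ∩ Wendy: 12:25-12:30, 13:15-13:35.
Those are the intersection windows.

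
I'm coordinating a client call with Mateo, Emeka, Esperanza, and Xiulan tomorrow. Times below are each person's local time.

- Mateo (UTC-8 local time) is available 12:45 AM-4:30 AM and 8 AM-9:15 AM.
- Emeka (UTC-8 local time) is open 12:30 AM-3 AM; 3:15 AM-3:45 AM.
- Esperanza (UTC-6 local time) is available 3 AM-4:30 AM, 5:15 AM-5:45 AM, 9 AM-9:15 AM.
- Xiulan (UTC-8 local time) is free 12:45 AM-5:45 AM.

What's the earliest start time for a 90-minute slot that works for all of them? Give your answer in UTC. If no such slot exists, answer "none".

Mateo in UTC: 08:45-12:30, 16:00-17:15 (add 8h to convert from UTC-8).
Emeka in UTC: 08:30-11:00, 11:15-11:45 (add 8h to convert from UTC-8).
Esperanza in UTC: 09:00-10:30, 11:15-11:45, 15:00-15:15 (add 6h to convert from UTC-6).
Xiulan in UTC: 08:45-13:45 (add 8h to convert from UTC-8).
Mateo ∩ Emeka: 08:45-11:00, 11:15-11:45.
Mateo ∩ Emeka ∩ Esperanza: 09:00-10:30, 11:15-11:45.
Mateo ∩ Emeka ∩ Esperanza ∩ Xiulan: 09:00-10:30, 11:15-11:45.
Those are the intersection windows.
The first common window of at least 90 minutes is 09:00-10:30, so the earliest start is 09:00.

09:00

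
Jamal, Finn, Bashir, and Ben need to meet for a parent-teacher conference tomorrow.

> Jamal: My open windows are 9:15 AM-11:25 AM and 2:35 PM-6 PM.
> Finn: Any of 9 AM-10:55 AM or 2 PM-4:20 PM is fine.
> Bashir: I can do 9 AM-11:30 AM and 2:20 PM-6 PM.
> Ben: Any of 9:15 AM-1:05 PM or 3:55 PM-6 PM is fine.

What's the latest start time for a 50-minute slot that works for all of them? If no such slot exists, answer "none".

Jamal ∩ Finn: 09:15-10:55, 14:35-16:20.
Jamal ∩ Finn ∩ Bashir: 09:15-10:55, 14:35-16:20.
Jamal ∩ Finn ∩ Bashir ∩ Ben: 09:15-10:55, 15:55-16:20.
So the common availability across everyone is 09:15-10:55, 15:55-16:20.
The last common window of at least 50 minutes is 09:15-10:55; a 50-minute meeting can start as late as 10:05 and still end by 10:55.

10:05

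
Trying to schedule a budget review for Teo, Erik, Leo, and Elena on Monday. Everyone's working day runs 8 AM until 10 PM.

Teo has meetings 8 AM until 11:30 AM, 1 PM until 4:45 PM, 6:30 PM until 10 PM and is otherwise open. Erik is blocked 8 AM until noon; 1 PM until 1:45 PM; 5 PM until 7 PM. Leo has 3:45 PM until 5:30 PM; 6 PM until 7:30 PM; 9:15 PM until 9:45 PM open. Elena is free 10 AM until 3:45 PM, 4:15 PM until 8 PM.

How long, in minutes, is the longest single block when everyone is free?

15

Teo free: 11:30-13:00, 16:45-18:30 (invert busy blocks within the working day).
Erik free: 12:00-13:00, 13:45-17:00, 19:00-22:00 (invert busy blocks within the working day).
Leo free: 15:45-17:30, 18:00-19:30, 21:15-21:45.
Elena free: 10:00-15:45, 16:15-20:00.
Teo ∩ Erik: 12:00-13:00, 16:45-17:00.
Teo ∩ Erik ∩ Leo: 16:45-17:00.
Teo ∩ Erik ∩ Leo ∩ Elena: 16:45-17:00.
The longest is 16:45-17:00 at 15 minutes.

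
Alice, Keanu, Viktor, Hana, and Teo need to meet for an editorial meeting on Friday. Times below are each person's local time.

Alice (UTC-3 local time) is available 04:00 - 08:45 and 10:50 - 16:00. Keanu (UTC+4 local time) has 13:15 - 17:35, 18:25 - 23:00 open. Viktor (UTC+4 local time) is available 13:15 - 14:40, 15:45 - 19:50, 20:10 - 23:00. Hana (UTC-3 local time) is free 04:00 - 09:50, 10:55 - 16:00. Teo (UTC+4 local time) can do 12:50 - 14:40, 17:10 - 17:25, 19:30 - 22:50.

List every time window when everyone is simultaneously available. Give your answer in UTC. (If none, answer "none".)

09:15-10:40, 15:30-15:50, 16:10-18:50

Alice in UTC: 07:00-11:45, 13:50-19:00 (add 3h to convert from UTC-3).
Keanu in UTC: 09:15-13:35, 14:25-19:00 (subtract 4h to convert from UTC+4).
Viktor in UTC: 09:15-10:40, 11:45-15:50, 16:10-19:00 (subtract 4h to convert from UTC+4).
Hana in UTC: 07:00-12:50, 13:55-19:00 (add 3h to convert from UTC-3).
Teo in UTC: 08:50-10:40, 13:10-13:25, 15:30-18:50 (subtract 4h to convert from UTC+4).
Alice ∩ Keanu: 09:15-11:45, 14:25-19:00.
Alice ∩ Keanu ∩ Viktor: 09:15-10:40, 14:25-15:50, 16:10-19:00.
Alice ∩ Keanu ∩ Viktor ∩ Hana: 09:15-10:40, 14:25-15:50, 16:10-19:00.
Alice ∩ Keanu ∩ Viktor ∩ Hana ∩ Teo: 09:15-10:40, 15:30-15:50, 16:10-18:50.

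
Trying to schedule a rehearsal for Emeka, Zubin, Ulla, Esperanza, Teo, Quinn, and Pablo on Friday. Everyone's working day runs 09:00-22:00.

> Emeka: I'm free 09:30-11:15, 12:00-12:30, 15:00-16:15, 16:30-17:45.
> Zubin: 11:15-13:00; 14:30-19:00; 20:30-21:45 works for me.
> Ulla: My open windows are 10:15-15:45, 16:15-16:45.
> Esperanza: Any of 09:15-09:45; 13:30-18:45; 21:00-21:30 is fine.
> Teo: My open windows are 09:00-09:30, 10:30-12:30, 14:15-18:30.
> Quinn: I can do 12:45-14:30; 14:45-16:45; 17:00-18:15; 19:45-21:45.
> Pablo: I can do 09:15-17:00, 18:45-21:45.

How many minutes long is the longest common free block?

Emeka ∩ Zubin: 12:00-12:30, 15:00-16:15, 16:30-17:45.
Emeka ∩ Zubin ∩ Ulla: 12:00-12:30, 15:00-15:45, 16:30-16:45.
Emeka ∩ Zubin ∩ Ulla ∩ Esperanza: 15:00-15:45, 16:30-16:45.
Emeka ∩ Zubin ∩ Ulla ∩ Esperanza ∩ Teo: 15:00-15:45, 16:30-16:45.
Emeka ∩ Zubin ∩ Ulla ∩ Esperanza ∩ Teo ∩ Quinn: 15:00-15:45, 16:30-16:45.
Emeka ∩ Zubin ∩ Ulla ∩ Esperanza ∩ Teo ∩ Quinn ∩ Pablo: 15:00-15:45, 16:30-16:45.
So the common availability across everyone is 15:00-15:45, 16:30-16:45.
The longest is 15:00-15:45 at 45 minutes.

45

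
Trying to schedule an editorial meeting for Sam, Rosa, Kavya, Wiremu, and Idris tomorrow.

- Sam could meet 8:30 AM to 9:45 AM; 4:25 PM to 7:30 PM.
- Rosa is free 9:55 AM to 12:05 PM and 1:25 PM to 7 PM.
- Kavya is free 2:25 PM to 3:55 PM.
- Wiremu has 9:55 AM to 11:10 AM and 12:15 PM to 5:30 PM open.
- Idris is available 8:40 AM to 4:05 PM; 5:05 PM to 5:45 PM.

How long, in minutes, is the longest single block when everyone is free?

Sam ∩ Rosa: 16:25-19:00.
Sam ∩ Rosa ∩ Kavya: ∅.
Sam ∩ Rosa ∩ Kavya ∩ Wiremu: ∅.
Sam ∩ Rosa ∩ Kavya ∩ Wiremu ∩ Idris: ∅.
There is no time when everyone is free.
No common window exists, so the longest block is 0 minutes.

0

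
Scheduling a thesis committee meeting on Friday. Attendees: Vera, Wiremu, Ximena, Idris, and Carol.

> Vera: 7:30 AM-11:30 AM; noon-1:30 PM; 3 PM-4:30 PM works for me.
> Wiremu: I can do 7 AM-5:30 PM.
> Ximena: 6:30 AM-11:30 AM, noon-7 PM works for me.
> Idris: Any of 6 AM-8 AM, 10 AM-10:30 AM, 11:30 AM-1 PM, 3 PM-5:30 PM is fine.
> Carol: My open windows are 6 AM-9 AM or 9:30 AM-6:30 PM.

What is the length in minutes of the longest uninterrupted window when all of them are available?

90

Vera ∩ Wiremu: 07:30-11:30, 12:00-13:30, 15:00-16:30.
Vera ∩ Wiremu ∩ Ximena: 07:30-11:30, 12:00-13:30, 15:00-16:30.
Vera ∩ Wiremu ∩ Ximena ∩ Idris: 07:30-08:00, 10:00-10:30, 12:00-13:00, 15:00-16:30.
Vera ∩ Wiremu ∩ Ximena ∩ Idris ∩ Carol: 07:30-08:00, 10:00-10:30, 12:00-13:00, 15:00-16:30.
The longest is 15:00-16:30 at 90 minutes.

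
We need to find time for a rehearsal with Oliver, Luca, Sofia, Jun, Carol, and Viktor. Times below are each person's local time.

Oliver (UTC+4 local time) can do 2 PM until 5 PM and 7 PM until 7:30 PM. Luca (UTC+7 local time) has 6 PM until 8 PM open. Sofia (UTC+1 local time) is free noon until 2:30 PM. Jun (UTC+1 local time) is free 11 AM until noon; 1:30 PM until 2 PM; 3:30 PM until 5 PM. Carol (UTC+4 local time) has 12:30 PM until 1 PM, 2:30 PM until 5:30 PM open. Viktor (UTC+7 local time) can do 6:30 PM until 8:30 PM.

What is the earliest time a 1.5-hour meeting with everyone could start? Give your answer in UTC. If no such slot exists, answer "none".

none

Oliver in UTC: 10:00-13:00, 15:00-15:30 (subtract 4h to convert from UTC+4).
Luca in UTC: 11:00-13:00 (subtract 7h to convert from UTC+7).
Sofia in UTC: 11:00-13:30 (subtract 1h to convert from UTC+1).
Jun in UTC: 10:00-11:00, 12:30-13:00, 14:30-16:00 (subtract 1h to convert from UTC+1).
Carol in UTC: 08:30-09:00, 10:30-13:30 (subtract 4h to convert from UTC+4).
Viktor in UTC: 11:30-13:30 (subtract 7h to convert from UTC+7).
Oliver ∩ Luca: 11:00-13:00.
Oliver ∩ Luca ∩ Sofia: 11:00-13:00.
Oliver ∩ Luca ∩ Sofia ∩ Jun: 12:30-13:00.
Oliver ∩ Luca ∩ Sofia ∩ Jun ∩ Carol: 12:30-13:00.
Oliver ∩ Luca ∩ Sofia ∩ Jun ∩ Carol ∩ Viktor: 12:30-13:00.
Those are the intersection windows.
No common window is at least 90 minutes long.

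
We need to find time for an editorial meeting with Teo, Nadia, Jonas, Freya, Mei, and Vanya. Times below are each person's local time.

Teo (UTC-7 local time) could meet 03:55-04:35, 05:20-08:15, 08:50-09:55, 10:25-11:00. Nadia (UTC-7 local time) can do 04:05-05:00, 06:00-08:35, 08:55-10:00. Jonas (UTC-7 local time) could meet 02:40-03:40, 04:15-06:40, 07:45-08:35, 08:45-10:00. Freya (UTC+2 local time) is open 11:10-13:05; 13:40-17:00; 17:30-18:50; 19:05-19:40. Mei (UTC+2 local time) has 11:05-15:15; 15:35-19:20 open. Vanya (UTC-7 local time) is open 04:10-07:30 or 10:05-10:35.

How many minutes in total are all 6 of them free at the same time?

Teo in UTC: 10:55-11:35, 12:20-15:15, 15:50-16:55, 17:25-18:00 (add 7h to convert from UTC-7).
Nadia in UTC: 11:05-12:00, 13:00-15:35, 15:55-17:00 (add 7h to convert from UTC-7).
Jonas in UTC: 09:40-10:40, 11:15-13:40, 14:45-15:35, 15:45-17:00 (add 7h to convert from UTC-7).
Freya in UTC: 09:10-11:05, 11:40-15:00, 15:30-16:50, 17:05-17:40 (subtract 2h to convert from UTC+2).
Mei in UTC: 09:05-13:15, 13:35-17:20 (subtract 2h to convert from UTC+2).
Vanya in UTC: 11:10-14:30, 17:05-17:35 (add 7h to convert from UTC-7).
Teo ∩ Nadia: 11:05-11:35, 13:00-15:15, 15:55-16:55.
Teo ∩ Nadia ∩ Jonas: 11:15-11:35, 13:00-13:40, 14:45-15:15, 15:55-16:55.
Teo ∩ Nadia ∩ Jonas ∩ Freya: 13:00-13:40, 14:45-15:00, 15:55-16:50.
Teo ∩ Nadia ∩ Jonas ∩ Freya ∩ Mei: 13:00-13:15, 13:35-13:40, 14:45-15:00, 15:55-16:50.
Teo ∩ Nadia ∩ Jonas ∩ Freya ∩ Mei ∩ Vanya: 13:00-13:15, 13:35-13:40.
Summing the common windows: 15 + 5 = 20 minutes.

20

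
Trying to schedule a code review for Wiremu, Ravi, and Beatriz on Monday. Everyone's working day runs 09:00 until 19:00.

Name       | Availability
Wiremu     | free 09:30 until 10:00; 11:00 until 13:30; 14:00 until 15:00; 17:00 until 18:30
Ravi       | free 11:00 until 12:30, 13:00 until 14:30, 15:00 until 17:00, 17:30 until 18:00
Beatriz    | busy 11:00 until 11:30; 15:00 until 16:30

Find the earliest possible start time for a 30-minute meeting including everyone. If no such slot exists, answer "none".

11:30

Wiremu free: 09:30-10:00, 11:00-13:30, 14:00-15:00, 17:00-18:30.
Ravi free: 11:00-12:30, 13:00-14:30, 15:00-17:00, 17:30-18:00.
Beatriz free: 09:00-11:00, 11:30-15:00, 16:30-19:00 (invert busy blocks within the working day).
Wiremu ∩ Ravi: 11:00-12:30, 13:00-13:30, 14:00-14:30, 17:30-18:00.
Wiremu ∩ Ravi ∩ Beatriz: 11:30-12:30, 13:00-13:30, 14:00-14:30, 17:30-18:00.
The first common window of at least 30 minutes is 11:30-12:30, so the earliest start is 11:30.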